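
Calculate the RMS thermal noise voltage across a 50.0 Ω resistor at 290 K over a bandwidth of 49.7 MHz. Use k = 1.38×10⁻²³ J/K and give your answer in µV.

V_n = √(4kTRB)
4kTRB = 4 × 1.38×10⁻²³ × 290 × 5.00×10¹ × 4.97×10⁷ = 3.98×10⁻¹¹ V²
V_n = √(3.98×10⁻¹¹) = 6.31×10⁻⁶ V = 6.31 µV

6.31 µV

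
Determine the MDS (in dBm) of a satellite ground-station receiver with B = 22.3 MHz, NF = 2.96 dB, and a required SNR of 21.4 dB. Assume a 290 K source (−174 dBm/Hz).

Sensitivity = −174 + 10 log₁₀(B) + NF + SNR_min
= −174 + 73.48 + 2.96 + 21.4
= −76.16 dBm → −76.2 dBm

−76.2 dBm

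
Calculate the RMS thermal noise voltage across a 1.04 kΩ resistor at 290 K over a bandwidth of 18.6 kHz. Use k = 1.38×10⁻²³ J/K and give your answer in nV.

V_n = √(4kTRB)
4kTRB = 4 × 1.38×10⁻²³ × 290 × 1.04×10³ × 1.86×10⁴ = 3.10×10⁻¹³ V²
V_n = √(3.10×10⁻¹³) = 5.56×10⁻⁷ V = 556 nV

556 nV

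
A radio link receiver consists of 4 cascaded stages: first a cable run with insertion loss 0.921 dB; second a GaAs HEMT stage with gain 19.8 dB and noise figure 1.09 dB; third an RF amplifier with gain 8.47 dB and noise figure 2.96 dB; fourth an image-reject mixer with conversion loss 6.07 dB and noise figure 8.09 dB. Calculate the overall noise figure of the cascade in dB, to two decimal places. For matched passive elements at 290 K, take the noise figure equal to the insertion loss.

Convert to linear (a loss of L dB is a gain of −L dB): F_i = 10^(NF_i/10), G_i = 10^(G_i,dB/10)
  Stage 1: F_1 = 10^(0.921/10) = 1.236, G_1 = 10^(−0.921/10) = 0.8089
  Stage 2: F_2 = 10^(1.09/10) = 1.285, G_2 = 10^(19.8/10) = 95.50
  Stage 3: F_3 = 10^(2.96/10) = 1.977, G_3 = 10^(8.47/10) = 7.031
  Stage 4: F_4 = 10^(8.09/10) = 6.442, G_4 = 10^(−6.07/10) = 0.2472
Friis cascade:
  F = 1.236 + (1.285 − 1)/0.8089 + (1.977 − 1)/77.25 + (6.442 − 1)/543.1 = 1.612
NF = 10 log₁₀(1.612) = 2.07 dB

2.07 dB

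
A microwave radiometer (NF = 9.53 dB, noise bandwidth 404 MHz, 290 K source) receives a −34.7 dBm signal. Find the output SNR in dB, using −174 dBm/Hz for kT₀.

43.7 dB

Noise floor: N = −174 + 10 log₁₀(B) + NF
10 log₁₀(4.04×10⁸) = 86.06 dB
N = −174 + 86.06 + 9.53 = −78.41 dBm
SNR = P_sig − N = −34.7 − (−78.41) = 43.71 dB → 43.7 dB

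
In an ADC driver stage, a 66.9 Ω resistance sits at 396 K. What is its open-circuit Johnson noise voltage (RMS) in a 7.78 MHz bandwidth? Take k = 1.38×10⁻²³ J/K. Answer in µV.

3.37 µV

V_n = √(4kTRB)
4kTRB = 4 × 1.38×10⁻²³ × 396 × 6.69×10¹ × 7.78×10⁶ = 1.14×10⁻¹¹ V²
V_n = √(1.14×10⁻¹¹) = 3.37×10⁻⁶ V = 3.37 µV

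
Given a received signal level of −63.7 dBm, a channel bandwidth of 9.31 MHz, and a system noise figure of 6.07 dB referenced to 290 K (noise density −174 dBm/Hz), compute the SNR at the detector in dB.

34.5 dB

Noise floor: N = −174 + 10 log₁₀(B) + NF
10 log₁₀(9.31×10⁶) = 69.69 dB
N = −174 + 69.69 + 6.07 = −98.24 dBm
SNR = P_sig − N = −63.7 − (−98.24) = 34.54 dB → 34.5 dB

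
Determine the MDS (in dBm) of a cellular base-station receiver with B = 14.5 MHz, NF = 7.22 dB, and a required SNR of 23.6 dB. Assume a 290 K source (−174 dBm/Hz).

Sensitivity = −174 + 10 log₁₀(B) + NF + SNR_min
= −174 + 71.61 + 7.22 + 23.6
= −71.57 dBm → −71.6 dBm

−71.6 dBm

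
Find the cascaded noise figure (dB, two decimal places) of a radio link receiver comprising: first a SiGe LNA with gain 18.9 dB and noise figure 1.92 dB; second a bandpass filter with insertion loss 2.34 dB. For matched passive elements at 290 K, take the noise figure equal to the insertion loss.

1.95 dB

Convert to linear (a loss of L dB is a gain of −L dB): F_i = 10^(NF_i/10), G_i = 10^(G_i,dB/10)
  Stage 1: F_1 = 10^(1.92/10) = 1.556, G_1 = 10^(18.9/10) = 77.62
  Stage 2: F_2 = 10^(2.34/10) = 1.714, G_2 = 10^(−2.34/10) = 0.5834
Friis cascade:
  F = 1.556 + (1.714 − 1)/77.62 = 1.565
NF = 10 log₁₀(1.565) = 1.95 dB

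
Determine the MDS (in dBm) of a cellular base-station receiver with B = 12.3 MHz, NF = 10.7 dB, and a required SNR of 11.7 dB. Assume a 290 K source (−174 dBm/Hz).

Sensitivity = −174 + 10 log₁₀(B) + NF + SNR_min
= −174 + 70.9 + 10.7 + 11.7
= −80.7 dBm → −80.7 dBm

−80.7 dBm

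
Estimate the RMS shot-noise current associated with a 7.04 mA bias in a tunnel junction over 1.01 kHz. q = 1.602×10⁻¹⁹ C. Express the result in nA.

I_n = √(2qI·B)
2qI·B = 2 × 1.602×10⁻¹⁹ × 7.04×10⁻³ × 1.01×10³ = 2.28×10⁻¹⁸ A²
I_n = √(2.28×10⁻¹⁸) = 1.51×10⁻⁹ A = 1.51 nA

1.51 nA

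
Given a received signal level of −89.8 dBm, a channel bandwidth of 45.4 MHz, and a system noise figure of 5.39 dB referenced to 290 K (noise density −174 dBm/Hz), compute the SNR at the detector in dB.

Noise floor: N = −174 + 10 log₁₀(B) + NF
10 log₁₀(4.54×10⁷) = 76.57 dB
N = −174 + 76.57 + 5.39 = −92.04 dBm
SNR = P_sig − N = −89.8 − (−92.04) = 2.24 dB → 2.2 dB

2.2 dB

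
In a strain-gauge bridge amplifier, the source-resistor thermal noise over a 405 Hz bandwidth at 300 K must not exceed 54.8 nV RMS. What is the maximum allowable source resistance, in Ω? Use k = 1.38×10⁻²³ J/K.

Johnson–Nyquist: V_n = √(4kTRB) ⇒ R = V_n² / (4kTB)
4kTB = 4 × 1.38×10⁻²³ × 300 × 4.05×10² = 6.71×10⁻¹⁸
R = (5.48×10⁻⁸)² / 6.71×10⁻¹⁸ = 4.48×10² Ω = 448 Ω

448 Ω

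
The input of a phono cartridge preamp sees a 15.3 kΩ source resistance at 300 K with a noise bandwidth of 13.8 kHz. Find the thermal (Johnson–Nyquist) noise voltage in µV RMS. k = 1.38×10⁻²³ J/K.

1.87 µV

V_n = √(4kTRB)
4kTRB = 4 × 1.38×10⁻²³ × 300 × 1.53×10⁴ × 1.38×10⁴ = 3.50×10⁻¹² V²
V_n = √(3.50×10⁻¹²) = 1.87×10⁻⁶ V = 1.87 µV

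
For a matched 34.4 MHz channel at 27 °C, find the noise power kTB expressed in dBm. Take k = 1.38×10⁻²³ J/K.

−98.5 dBm

T = 27 °C + 273.15 = 300.15 K
P_n = kTB = 1.38×10⁻²³ × 300.15 × 3.44×10⁷ = 1.42×10⁻¹³ W
In dBm: 10 log₁₀(1.42×10⁻¹³ / 10⁻³) = −98.5 dBm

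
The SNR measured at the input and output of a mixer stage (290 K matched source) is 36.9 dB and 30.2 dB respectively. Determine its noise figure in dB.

6.7 dB

NF (dB) = SNR_in(dB) − SNR_out(dB) when the source is at T₀
NF = 36.9 − 30.2 = 6.7 dB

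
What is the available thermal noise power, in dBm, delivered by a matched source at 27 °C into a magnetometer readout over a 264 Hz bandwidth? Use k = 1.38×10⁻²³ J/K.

T = 27 °C + 273.15 = 300.15 K
P_n = kTB = 1.38×10⁻²³ × 300.15 × 2.64×10² = 1.09×10⁻¹⁸ W
In dBm: 10 log₁₀(1.09×10⁻¹⁸ / 10⁻³) = −149.6 dBm

−149.6 dBm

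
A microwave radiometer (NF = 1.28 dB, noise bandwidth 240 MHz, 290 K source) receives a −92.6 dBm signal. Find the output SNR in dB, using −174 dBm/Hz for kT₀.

Noise floor: N = −174 + 10 log₁₀(B) + NF
10 log₁₀(2.40×10⁸) = 83.8 dB
N = −174 + 83.8 + 1.28 = −88.92 dBm
SNR = P_sig − N = −92.6 − (−88.92) = −3.68 dB → −3.7 dB

−3.7 dB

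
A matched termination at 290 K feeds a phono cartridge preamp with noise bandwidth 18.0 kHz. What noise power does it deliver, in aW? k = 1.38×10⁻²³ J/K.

P_n = kTB = 1.38×10⁻²³ × 290 × 1.80×10⁴ = 7.20×10⁻¹⁷ W = 72.0 aW

72.0 aW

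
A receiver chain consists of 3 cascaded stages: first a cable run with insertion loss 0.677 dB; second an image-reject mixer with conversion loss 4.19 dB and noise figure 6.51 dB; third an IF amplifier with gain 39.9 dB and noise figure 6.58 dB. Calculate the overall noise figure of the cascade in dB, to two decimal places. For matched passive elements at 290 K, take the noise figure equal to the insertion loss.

12.07 dB

Convert to linear (a loss of L dB is a gain of −L dB): F_i = 10^(NF_i/10), G_i = 10^(G_i,dB/10)
  Stage 1: F_1 = 10^(0.677/10) = 1.169, G_1 = 10^(−0.677/10) = 0.8557
  Stage 2: F_2 = 10^(6.51/10) = 4.477, G_2 = 10^(−4.19/10) = 0.3811
  Stage 3: F_3 = 10^(6.58/10) = 4.550, G_3 = 10^(39.9/10) = 9772
Friis cascade:
  F = 1.169 + (4.477 − 1)/0.8557 + (4.550 − 1)/0.3261 = 16.12
NF = 10 log₁₀(16.12) = 12.07 dB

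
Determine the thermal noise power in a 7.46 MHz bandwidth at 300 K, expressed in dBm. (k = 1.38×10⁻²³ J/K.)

P_n = kTB = 1.38×10⁻²³ × 300 × 7.46×10⁶ = 3.09×10⁻¹⁴ W
In dBm: 10 log₁₀(3.09×10⁻¹⁴ / 10⁻³) = −105.1 dBm

−105.1 dBm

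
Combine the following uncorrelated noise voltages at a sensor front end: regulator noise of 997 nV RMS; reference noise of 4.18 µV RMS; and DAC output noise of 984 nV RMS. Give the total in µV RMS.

4.41 µV

Uncorrelated sources add in power (mean-square): V_tot = √(ΣV_i²)
V_tot = √[(9.97×10⁻⁷)² + (4.18×10⁻⁶)² + (9.84×10⁻⁷)²] = 4.41×10⁻⁶ V = 4.41 µV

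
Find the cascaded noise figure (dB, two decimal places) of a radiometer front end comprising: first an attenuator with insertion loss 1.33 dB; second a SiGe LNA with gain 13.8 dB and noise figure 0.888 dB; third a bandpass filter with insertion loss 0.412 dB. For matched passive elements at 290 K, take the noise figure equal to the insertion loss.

Convert to linear (a loss of L dB is a gain of −L dB): F_i = 10^(NF_i/10), G_i = 10^(G_i,dB/10)
  Stage 1: F_1 = 10^(1.33/10) = 1.358, G_1 = 10^(−1.33/10) = 0.7362
  Stage 2: F_2 = 10^(0.888/10) = 1.227, G_2 = 10^(13.8/10) = 23.99
  Stage 3: F_3 = 10^(0.412/10) = 1.100, G_3 = 10^(−0.412/10) = 0.9095
Friis cascade:
  F = 1.358 + (1.227 − 1)/0.7362 + (1.100 − 1)/17.66 = 1.672
NF = 10 log₁₀(1.672) = 2.23 dB

2.23 dB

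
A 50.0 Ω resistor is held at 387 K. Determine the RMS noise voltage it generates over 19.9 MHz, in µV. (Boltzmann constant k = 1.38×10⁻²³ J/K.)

4.61 µV

V_n = √(4kTRB)
4kTRB = 4 × 1.38×10⁻²³ × 387 × 5.00×10¹ × 1.99×10⁷ = 2.13×10⁻¹¹ V²
V_n = √(2.13×10⁻¹¹) = 4.61×10⁻⁶ V = 4.61 µV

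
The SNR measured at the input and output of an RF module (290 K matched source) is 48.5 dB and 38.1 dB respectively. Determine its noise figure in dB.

NF (dB) = SNR_in(dB) − SNR_out(dB) when the source is at T₀
NF = 48.5 − 38.1 = 10.4 dB

10.4 dB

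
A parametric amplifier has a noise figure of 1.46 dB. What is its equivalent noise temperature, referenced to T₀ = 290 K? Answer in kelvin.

F = 10^(1.46/10) = 1.39959
T_e = (F − 1)·T₀ = (1.39959 − 1) × 290 = 116 K

116 K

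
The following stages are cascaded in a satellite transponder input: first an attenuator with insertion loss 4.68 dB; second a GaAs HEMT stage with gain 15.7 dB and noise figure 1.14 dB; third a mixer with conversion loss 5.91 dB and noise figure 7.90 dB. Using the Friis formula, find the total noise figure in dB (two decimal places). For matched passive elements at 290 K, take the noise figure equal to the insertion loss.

6.26 dB

Convert to linear (a loss of L dB is a gain of −L dB): F_i = 10^(NF_i/10), G_i = 10^(G_i,dB/10)
  Stage 1: F_1 = 10^(4.68/10) = 2.938, G_1 = 10^(−4.68/10) = 0.3404
  Stage 2: F_2 = 10^(1.14/10) = 1.300, G_2 = 10^(15.7/10) = 37.15
  Stage 3: F_3 = 10^(7.90/10) = 6.166, G_3 = 10^(−5.91/10) = 0.2564
Friis cascade:
  F = 2.938 + (1.300 − 1)/0.3404 + (6.166 − 1)/12.65 = 4.228
NF = 10 log₁₀(4.228) = 6.26 dB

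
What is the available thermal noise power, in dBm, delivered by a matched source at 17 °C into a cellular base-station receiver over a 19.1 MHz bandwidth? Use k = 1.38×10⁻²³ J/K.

T = 17 °C + 273.15 = 290.15 K
P_n = kTB = 1.38×10⁻²³ × 290.15 × 1.91×10⁷ = 7.65×10⁻¹⁴ W
In dBm: 10 log₁₀(7.65×10⁻¹⁴ / 10⁻³) = −101.2 dBm

−101.2 dBm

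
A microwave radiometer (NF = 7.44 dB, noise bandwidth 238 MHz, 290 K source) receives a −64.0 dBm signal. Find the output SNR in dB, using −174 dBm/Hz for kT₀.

18.8 dB

Noise floor: N = −174 + 10 log₁₀(B) + NF
10 log₁₀(2.38×10⁸) = 83.77 dB
N = −174 + 83.77 + 7.44 = −82.79 dBm
SNR = P_sig − N = −64.0 − (−82.79) = 18.79 dB → 18.8 dB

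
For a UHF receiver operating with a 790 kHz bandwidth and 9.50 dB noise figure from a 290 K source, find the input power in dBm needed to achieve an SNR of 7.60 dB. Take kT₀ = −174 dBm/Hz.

Sensitivity = −174 + 10 log₁₀(B) + NF + SNR_min
= −174 + 58.98 + 9.50 + 7.60
= −97.92 dBm → −97.9 dBm

−97.9 dBm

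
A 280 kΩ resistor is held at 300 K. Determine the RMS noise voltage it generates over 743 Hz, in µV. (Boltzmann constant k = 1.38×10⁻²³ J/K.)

V_n = √(4kTRB)
4kTRB = 4 × 1.38×10⁻²³ × 300 × 2.80×10⁵ × 7.43×10² = 3.45×10⁻¹² V²
V_n = √(3.45×10⁻¹²) = 1.86×10⁻⁶ V = 1.86 µV

1.86 µV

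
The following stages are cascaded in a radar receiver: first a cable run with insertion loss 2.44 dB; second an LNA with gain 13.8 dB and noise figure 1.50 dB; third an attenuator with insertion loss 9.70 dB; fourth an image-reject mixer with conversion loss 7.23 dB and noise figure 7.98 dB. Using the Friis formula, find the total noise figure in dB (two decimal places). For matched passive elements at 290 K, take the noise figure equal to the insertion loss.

Convert to linear (a loss of L dB is a gain of −L dB): F_i = 10^(NF_i/10), G_i = 10^(G_i,dB/10)
  Stage 1: F_1 = 10^(2.44/10) = 1.754, G_1 = 10^(−2.44/10) = 0.5702
  Stage 2: F_2 = 10^(1.50/10) = 1.413, G_2 = 10^(13.8/10) = 23.99
  Stage 3: F_3 = 10^(9.70/10) = 9.333, G_3 = 10^(−9.70/10) = 0.1072
  Stage 4: F_4 = 10^(7.98/10) = 6.281, G_4 = 10^(−7.23/10) = 0.1892
Friis cascade:
  F = 1.754 + (1.413 − 1)/0.5702 + (9.333 − 1)/13.68 + (6.281 − 1)/1.466 = 6.690
NF = 10 log₁₀(6.690) = 8.25 dB

8.25 dB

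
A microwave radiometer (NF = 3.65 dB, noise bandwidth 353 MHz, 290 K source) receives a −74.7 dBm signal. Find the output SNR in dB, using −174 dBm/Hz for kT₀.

Noise floor: N = −174 + 10 log₁₀(B) + NF
10 log₁₀(3.53×10⁸) = 85.48 dB
N = −174 + 85.48 + 3.65 = −84.87 dBm
SNR = P_sig − N = −74.7 − (−84.87) = 10.17 dB → 10.2 dB

10.2 dB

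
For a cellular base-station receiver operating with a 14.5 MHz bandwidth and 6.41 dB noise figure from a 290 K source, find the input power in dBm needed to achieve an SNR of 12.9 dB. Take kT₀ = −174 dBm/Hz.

−83.1 dBm

Sensitivity = −174 + 10 log₁₀(B) + NF + SNR_min
= −174 + 71.61 + 6.41 + 12.9
= −83.08 dBm → −83.1 dBm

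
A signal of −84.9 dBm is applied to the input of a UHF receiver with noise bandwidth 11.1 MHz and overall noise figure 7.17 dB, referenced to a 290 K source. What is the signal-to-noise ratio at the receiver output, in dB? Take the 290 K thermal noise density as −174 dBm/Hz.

11.5 dB

Noise floor: N = −174 + 10 log₁₀(B) + NF
10 log₁₀(1.11×10⁷) = 70.45 dB
N = −174 + 70.45 + 7.17 = −96.38 dBm
SNR = P_sig − N = −84.9 − (−96.38) = 11.48 dB → 11.5 dB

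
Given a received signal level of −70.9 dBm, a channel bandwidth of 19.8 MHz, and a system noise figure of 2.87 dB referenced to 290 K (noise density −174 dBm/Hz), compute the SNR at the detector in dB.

27.3 dB

Noise floor: N = −174 + 10 log₁₀(B) + NF
10 log₁₀(1.98×10⁷) = 72.97 dB
N = −174 + 72.97 + 2.87 = −98.16 dBm
SNR = P_sig − N = −70.9 − (−98.16) = 27.26 dB → 27.3 dB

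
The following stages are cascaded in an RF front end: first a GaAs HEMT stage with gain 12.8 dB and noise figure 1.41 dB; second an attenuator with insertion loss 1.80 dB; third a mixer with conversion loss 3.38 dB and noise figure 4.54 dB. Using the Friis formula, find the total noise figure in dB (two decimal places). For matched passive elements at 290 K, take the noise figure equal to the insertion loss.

1.92 dB

Convert to linear (a loss of L dB is a gain of −L dB): F_i = 10^(NF_i/10), G_i = 10^(G_i,dB/10)
  Stage 1: F_1 = 10^(1.41/10) = 1.384, G_1 = 10^(12.8/10) = 19.05
  Stage 2: F_2 = 10^(1.80/10) = 1.514, G_2 = 10^(−1.80/10) = 0.6607
  Stage 3: F_3 = 10^(4.54/10) = 2.844, G_3 = 10^(−3.38/10) = 0.4592
Friis cascade:
  F = 1.384 + (1.514 − 1)/19.05 + (2.844 − 1)/12.59 = 1.557
NF = 10 log₁₀(1.557) = 1.92 dB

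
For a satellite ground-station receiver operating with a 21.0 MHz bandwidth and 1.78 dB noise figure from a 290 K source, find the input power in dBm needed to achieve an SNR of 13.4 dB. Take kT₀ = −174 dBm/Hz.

Sensitivity = −174 + 10 log₁₀(B) + NF + SNR_min
= −174 + 73.22 + 1.78 + 13.4
= −85.60 dBm → −85.6 dBm

−85.6 dBm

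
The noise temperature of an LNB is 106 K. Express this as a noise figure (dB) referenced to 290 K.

1.35 dB

F = 1 + T_e/T₀ = 1 + 106/290 = 1.36552
NF = 10 log₁₀(1.36552) = 1.35 dB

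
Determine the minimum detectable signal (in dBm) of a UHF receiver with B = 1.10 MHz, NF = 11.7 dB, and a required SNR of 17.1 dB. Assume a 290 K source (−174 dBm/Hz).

Sensitivity = −174 + 10 log₁₀(B) + NF + SNR_min
= −174 + 60.41 + 11.7 + 17.1
= −84.79 dBm → −84.8 dBm

−84.8 dBm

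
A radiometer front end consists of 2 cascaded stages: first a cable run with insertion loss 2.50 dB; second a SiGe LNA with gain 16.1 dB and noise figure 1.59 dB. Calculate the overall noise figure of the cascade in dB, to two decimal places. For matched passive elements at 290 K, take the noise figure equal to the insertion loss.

4.09 dB

Convert to linear (a loss of L dB is a gain of −L dB): F_i = 10^(NF_i/10), G_i = 10^(G_i,dB/10)
  Stage 1: F_1 = 10^(2.50/10) = 1.778, G_1 = 10^(−2.50/10) = 0.5623
  Stage 2: F_2 = 10^(1.59/10) = 1.442, G_2 = 10^(16.1/10) = 40.74
Friis cascade:
  F = 1.778 + (1.442 − 1)/0.5623 = 2.564
NF = 10 log₁₀(2.564) = 4.09 dB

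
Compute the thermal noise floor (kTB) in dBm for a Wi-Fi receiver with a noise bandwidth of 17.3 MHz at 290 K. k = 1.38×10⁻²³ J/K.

−101.6 dBm

P_n = kTB = 1.38×10⁻²³ × 290 × 1.73×10⁷ = 6.92×10⁻¹⁴ W
In dBm: 10 log₁₀(6.92×10⁻¹⁴ / 10⁻³) = −101.6 dBm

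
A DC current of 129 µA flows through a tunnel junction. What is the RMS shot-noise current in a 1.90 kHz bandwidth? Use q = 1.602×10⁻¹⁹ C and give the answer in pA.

I_n = √(2qI·B)
2qI·B = 2 × 1.602×10⁻¹⁹ × 1.29×10⁻⁴ × 1.90×10³ = 7.85×10⁻²⁰ A²
I_n = √(7.85×10⁻²⁰) = 2.80×10⁻¹⁰ A = 280 pA

280 pA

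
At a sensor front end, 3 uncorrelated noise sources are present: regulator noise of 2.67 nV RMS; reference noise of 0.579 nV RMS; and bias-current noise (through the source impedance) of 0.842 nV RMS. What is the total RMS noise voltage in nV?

Uncorrelated sources add in power (mean-square): V_tot = √(ΣV_i²)
V_tot = √[(2.67×10⁻⁹)² + (5.79×10⁻¹⁰)² + (8.42×10⁻¹⁰)²] = 2.86×10⁻⁹ V = 2.86 nV

2.86 nV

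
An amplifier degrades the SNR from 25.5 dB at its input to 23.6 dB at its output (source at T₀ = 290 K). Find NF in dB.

NF (dB) = SNR_in(dB) − SNR_out(dB) when the source is at T₀
NF = 25.5 − 23.6 = 1.9 dB

1.9 dB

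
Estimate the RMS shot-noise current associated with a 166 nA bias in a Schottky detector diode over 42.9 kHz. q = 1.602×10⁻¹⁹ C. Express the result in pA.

47.8 pA

I_n = √(2qI·B)
2qI·B = 2 × 1.602×10⁻¹⁹ × 1.66×10⁻⁷ × 4.29×10⁴ = 2.28×10⁻²¹ A²
I_n = √(2.28×10⁻²¹) = 4.78×10⁻¹¹ A = 47.8 pA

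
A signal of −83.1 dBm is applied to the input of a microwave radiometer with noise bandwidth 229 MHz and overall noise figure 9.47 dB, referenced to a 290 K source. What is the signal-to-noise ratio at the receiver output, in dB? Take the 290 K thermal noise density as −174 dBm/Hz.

Noise floor: N = −174 + 10 log₁₀(B) + NF
10 log₁₀(2.29×10⁸) = 83.6 dB
N = −174 + 83.6 + 9.47 = −80.93 dBm
SNR = P_sig − N = −83.1 − (−80.93) = −2.17 dB → −2.2 dB

−2.2 dB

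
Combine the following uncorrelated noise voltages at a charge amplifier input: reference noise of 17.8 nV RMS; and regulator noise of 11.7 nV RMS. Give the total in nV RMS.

Uncorrelated sources add in power (mean-square): V_tot = √(ΣV_i²)
V_tot = √[(1.78×10⁻⁸)² + (1.17×10⁻⁸)²] = 2.13×10⁻⁸ V = 21.3 nV

21.3 nV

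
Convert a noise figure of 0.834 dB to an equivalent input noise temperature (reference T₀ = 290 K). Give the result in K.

F = 10^(0.834/10) = 1.21171
T_e = (F − 1)·T₀ = (1.21171 − 1) × 290 = 61.4 K

61.4 K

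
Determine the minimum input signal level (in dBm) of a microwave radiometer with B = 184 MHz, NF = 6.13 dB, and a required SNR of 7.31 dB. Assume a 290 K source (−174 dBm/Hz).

Sensitivity = −174 + 10 log₁₀(B) + NF + SNR_min
= −174 + 82.65 + 6.13 + 7.31
= −77.91 dBm → −77.9 dBm

−77.9 dBm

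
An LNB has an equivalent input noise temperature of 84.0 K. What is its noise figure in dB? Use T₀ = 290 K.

F = 1 + T_e/T₀ = 1 + 84.0/290 = 1.28966
NF = 10 log₁₀(1.28966) = 1.10 dB

1.10 dB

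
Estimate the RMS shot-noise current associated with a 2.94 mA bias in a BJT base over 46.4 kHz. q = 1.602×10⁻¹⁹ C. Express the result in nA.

6.61 nA

I_n = √(2qI·B)
2qI·B = 2 × 1.602×10⁻¹⁹ × 2.94×10⁻³ × 4.64×10⁴ = 4.37×10⁻¹⁷ A²
I_n = √(4.37×10⁻¹⁷) = 6.61×10⁻⁹ A = 6.61 nA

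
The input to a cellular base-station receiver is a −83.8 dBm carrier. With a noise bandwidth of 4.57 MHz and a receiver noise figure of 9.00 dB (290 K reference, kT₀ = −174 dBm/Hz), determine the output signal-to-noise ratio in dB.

Noise floor: N = −174 + 10 log₁₀(B) + NF
10 log₁₀(4.57×10⁶) = 66.6 dB
N = −174 + 66.6 + 9.00 = −98.40 dBm
SNR = P_sig − N = −83.8 − (−98.40) = 14.60 dB → 14.6 dB

14.6 dB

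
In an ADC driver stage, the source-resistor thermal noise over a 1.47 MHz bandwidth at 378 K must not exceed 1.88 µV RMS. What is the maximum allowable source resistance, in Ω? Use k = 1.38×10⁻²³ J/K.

Johnson–Nyquist: V_n = √(4kTRB) ⇒ R = V_n² / (4kTB)
4kTB = 4 × 1.38×10⁻²³ × 378 × 1.47×10⁶ = 3.07×10⁻¹⁴
R = (1.88×10⁻⁶)² / 3.07×10⁻¹⁴ = 1.15×10² Ω = 115 Ω

115 Ω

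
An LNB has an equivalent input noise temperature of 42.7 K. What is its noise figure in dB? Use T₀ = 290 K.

F = 1 + T_e/T₀ = 1 + 42.7/290 = 1.14724
NF = 10 log₁₀(1.14724) = 0.597 dB

0.597 dB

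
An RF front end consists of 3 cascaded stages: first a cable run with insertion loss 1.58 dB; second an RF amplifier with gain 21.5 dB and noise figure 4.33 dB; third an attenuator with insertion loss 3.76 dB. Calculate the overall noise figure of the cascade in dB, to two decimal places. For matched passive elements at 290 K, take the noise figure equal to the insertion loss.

5.93 dB

Convert to linear (a loss of L dB is a gain of −L dB): F_i = 10^(NF_i/10), G_i = 10^(G_i,dB/10)
  Stage 1: F_1 = 10^(1.58/10) = 1.439, G_1 = 10^(−1.58/10) = 0.6950
  Stage 2: F_2 = 10^(4.33/10) = 2.710, G_2 = 10^(21.5/10) = 141.3
  Stage 3: F_3 = 10^(3.76/10) = 2.377, G_3 = 10^(−3.76/10) = 0.4207
Friis cascade:
  F = 1.439 + (2.710 − 1)/0.6950 + (2.377 − 1)/98.17 = 3.913
NF = 10 log₁₀(3.913) = 5.93 dB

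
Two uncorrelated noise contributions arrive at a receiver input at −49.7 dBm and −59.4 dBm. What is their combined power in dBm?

Convert to linear, add, convert back:
P₁ = 1.07×10⁻⁸ W, P₂ = 1.15×10⁻⁹ W
P_tot = 1.19×10⁻⁸ W → 10 log₁₀(P_tot / 10⁻³) = −49.3 dBm

−49.3 dBm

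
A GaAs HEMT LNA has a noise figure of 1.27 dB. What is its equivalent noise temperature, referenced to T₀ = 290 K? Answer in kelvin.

F = 10^(1.27/10) = 1.33968
T_e = (F − 1)·T₀ = (1.33968 − 1) × 290 = 98.5 K

98.5 K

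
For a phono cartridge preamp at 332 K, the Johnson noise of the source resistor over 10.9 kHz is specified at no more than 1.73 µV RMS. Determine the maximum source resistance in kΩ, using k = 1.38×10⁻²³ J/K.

15.0 kΩ

Johnson–Nyquist: V_n = √(4kTRB) ⇒ R = V_n² / (4kTB)
4kTB = 4 × 1.38×10⁻²³ × 332 × 1.09×10⁴ = 2.00×10⁻¹⁶
R = (1.73×10⁻⁶)² / 2.00×10⁻¹⁶ = 1.50×10⁴ Ω = 15.0 kΩ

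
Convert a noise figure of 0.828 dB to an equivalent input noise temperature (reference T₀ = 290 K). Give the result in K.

F = 10^(0.828/10) = 1.21004
T_e = (F − 1)·T₀ = (1.21004 − 1) × 290 = 60.9 K

60.9 K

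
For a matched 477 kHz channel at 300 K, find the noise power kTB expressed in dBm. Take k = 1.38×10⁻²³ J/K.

−117.0 dBm

P_n = kTB = 1.38×10⁻²³ × 300 × 4.77×10⁵ = 1.97×10⁻¹⁵ W
In dBm: 10 log₁₀(1.97×10⁻¹⁵ / 10⁻³) = −117.0 dBm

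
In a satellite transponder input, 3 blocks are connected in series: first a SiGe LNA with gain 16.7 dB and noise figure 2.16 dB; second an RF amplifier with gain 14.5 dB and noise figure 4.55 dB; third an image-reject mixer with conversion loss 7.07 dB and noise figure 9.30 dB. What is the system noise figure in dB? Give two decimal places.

2.28 dB

Convert to linear (a loss of L dB is a gain of −L dB): F_i = 10^(NF_i/10), G_i = 10^(G_i,dB/10)
  Stage 1: F_1 = 10^(2.16/10) = 1.644, G_1 = 10^(16.7/10) = 46.77
  Stage 2: F_2 = 10^(4.55/10) = 2.851, G_2 = 10^(14.5/10) = 28.18
  Stage 3: F_3 = 10^(9.30/10) = 8.511, G_3 = 10^(−7.07/10) = 0.1963
Friis cascade:
  F = 1.644 + (2.851 − 1)/46.77 + (8.511 − 1)/1318 = 1.690
NF = 10 log₁₀(1.690) = 2.28 dB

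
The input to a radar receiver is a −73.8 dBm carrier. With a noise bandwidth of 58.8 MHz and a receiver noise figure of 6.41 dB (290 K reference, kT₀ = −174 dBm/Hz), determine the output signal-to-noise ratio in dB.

Noise floor: N = −174 + 10 log₁₀(B) + NF
10 log₁₀(5.88×10⁷) = 77.69 dB
N = −174 + 77.69 + 6.41 = −89.90 dBm
SNR = P_sig − N = −73.8 − (−89.90) = 16.10 dB → 16.1 dB

16.1 dB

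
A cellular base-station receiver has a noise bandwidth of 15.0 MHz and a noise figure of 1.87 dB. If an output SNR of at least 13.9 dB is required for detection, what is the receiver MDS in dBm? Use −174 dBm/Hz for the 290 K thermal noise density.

Sensitivity = −174 + 10 log₁₀(B) + NF + SNR_min
= −174 + 71.76 + 1.87 + 13.9
= −86.47 dBm → −86.5 dBm

−86.5 dBm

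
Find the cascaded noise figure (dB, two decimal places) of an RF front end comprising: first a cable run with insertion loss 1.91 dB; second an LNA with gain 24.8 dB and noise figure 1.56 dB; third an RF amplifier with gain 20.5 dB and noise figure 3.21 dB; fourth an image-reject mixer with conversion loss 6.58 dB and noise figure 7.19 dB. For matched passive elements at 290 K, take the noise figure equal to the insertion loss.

Convert to linear (a loss of L dB is a gain of −L dB): F_i = 10^(NF_i/10), G_i = 10^(G_i,dB/10)
  Stage 1: F_1 = 10^(1.91/10) = 1.552, G_1 = 10^(−1.91/10) = 0.6442
  Stage 2: F_2 = 10^(1.56/10) = 1.432, G_2 = 10^(24.8/10) = 302.0
  Stage 3: F_3 = 10^(3.21/10) = 2.094, G_3 = 10^(20.5/10) = 112.2
  Stage 4: F_4 = 10^(7.19/10) = 5.236, G_4 = 10^(−6.58/10) = 0.2198
Friis cascade:
  F = 1.552 + (1.432 − 1)/0.6442 + (2.094 − 1)/194.5 + (5.236 − 1)/2.183×10⁴ = 2.229
NF = 10 log₁₀(2.229) = 3.48 dB

3.48 dB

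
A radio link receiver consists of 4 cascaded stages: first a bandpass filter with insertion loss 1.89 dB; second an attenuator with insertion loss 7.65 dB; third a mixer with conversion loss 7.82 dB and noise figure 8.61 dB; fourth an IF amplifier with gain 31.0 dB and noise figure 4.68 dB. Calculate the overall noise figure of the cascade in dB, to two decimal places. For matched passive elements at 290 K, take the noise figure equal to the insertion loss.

Convert to linear (a loss of L dB is a gain of −L dB): F_i = 10^(NF_i/10), G_i = 10^(G_i,dB/10)
  Stage 1: F_1 = 10^(1.89/10) = 1.545, G_1 = 10^(−1.89/10) = 0.6471
  Stage 2: F_2 = 10^(7.65/10) = 5.821, G_2 = 10^(−7.65/10) = 0.1718
  Stage 3: F_3 = 10^(8.61/10) = 7.261, G_3 = 10^(−7.82/10) = 0.1652
  Stage 4: F_4 = 10^(4.68/10) = 2.938, G_4 = 10^(31.0/10) = 1259
Friis cascade:
  F = 1.545 + (5.821 − 1)/0.6471 + (7.261 − 1)/0.1112 + (2.938 − 1)/0.01837 = 170.8
NF = 10 log₁₀(170.8) = 22.33 dB

22.33 dB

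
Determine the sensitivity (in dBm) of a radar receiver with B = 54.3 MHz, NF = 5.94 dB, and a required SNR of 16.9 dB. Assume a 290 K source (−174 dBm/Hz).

Sensitivity = −174 + 10 log₁₀(B) + NF + SNR_min
= −174 + 77.35 + 5.94 + 16.9
= −73.81 dBm → −73.8 dBm

−73.8 dBm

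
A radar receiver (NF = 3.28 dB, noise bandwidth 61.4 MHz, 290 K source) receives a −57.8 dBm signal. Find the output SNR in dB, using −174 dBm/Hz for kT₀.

Noise floor: N = −174 + 10 log₁₀(B) + NF
10 log₁₀(6.14×10⁷) = 77.88 dB
N = −174 + 77.88 + 3.28 = −92.84 dBm
SNR = P_sig − N = −57.8 − (−92.84) = 35.04 dB → 35.0 dB

35.0 dB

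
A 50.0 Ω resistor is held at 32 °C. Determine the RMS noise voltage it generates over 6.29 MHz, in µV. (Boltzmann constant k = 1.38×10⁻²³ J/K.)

T = 32 °C + 273.15 = 305.15 K
V_n = √(4kTRB)
4kTRB = 4 × 1.38×10⁻²³ × 305.15 × 5.00×10¹ × 6.29×10⁶ = 5.30×10⁻¹² V²
V_n = √(5.30×10⁻¹²) = 2.30×10⁻⁶ V = 2.30 µV

2.30 µV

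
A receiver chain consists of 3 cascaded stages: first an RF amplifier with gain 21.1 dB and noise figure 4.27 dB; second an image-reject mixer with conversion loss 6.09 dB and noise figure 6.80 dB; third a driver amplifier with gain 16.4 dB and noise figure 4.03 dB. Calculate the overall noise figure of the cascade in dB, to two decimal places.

4.39 dB

Convert to linear (a loss of L dB is a gain of −L dB): F_i = 10^(NF_i/10), G_i = 10^(G_i,dB/10)
  Stage 1: F_1 = 10^(4.27/10) = 2.673, G_1 = 10^(21.1/10) = 128.8
  Stage 2: F_2 = 10^(6.80/10) = 4.786, G_2 = 10^(−6.09/10) = 0.2460
  Stage 3: F_3 = 10^(4.03/10) = 2.529, G_3 = 10^(16.4/10) = 43.65
Friis cascade:
  F = 2.673 + (4.786 − 1)/128.8 + (2.529 − 1)/31.70 = 2.751
NF = 10 log₁₀(2.751) = 4.39 dB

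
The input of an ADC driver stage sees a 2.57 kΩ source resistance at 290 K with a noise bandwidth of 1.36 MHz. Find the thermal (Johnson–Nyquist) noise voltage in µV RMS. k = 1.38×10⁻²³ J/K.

7.48 µV

V_n = √(4kTRB)
4kTRB = 4 × 1.38×10⁻²³ × 290 × 2.57×10³ × 1.36×10⁶ = 5.60×10⁻¹¹ V²
V_n = √(5.60×10⁻¹¹) = 7.48×10⁻⁶ V = 7.48 µV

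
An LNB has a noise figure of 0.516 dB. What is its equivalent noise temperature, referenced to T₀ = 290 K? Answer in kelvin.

36.6 K

F = 10^(0.516/10) = 1.12616
T_e = (F − 1)·T₀ = (1.12616 − 1) × 290 = 36.6 K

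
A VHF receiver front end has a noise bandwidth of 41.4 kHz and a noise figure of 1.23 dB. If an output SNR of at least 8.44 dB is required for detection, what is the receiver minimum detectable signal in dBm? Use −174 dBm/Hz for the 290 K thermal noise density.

−118.2 dBm

Sensitivity = −174 + 10 log₁₀(B) + NF + SNR_min
= −174 + 46.17 + 1.23 + 8.44
= −118.16 dBm → −118.2 dBm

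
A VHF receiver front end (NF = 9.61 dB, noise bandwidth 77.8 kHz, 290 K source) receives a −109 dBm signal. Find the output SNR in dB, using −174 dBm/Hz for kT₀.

Noise floor: N = −174 + 10 log₁₀(B) + NF
10 log₁₀(7.78×10⁴) = 48.91 dB
N = −174 + 48.91 + 9.61 = −115.48 dBm
SNR = P_sig − N = −109 − (−115.48) = 6.48 dB → 6.5 dB

6.5 dB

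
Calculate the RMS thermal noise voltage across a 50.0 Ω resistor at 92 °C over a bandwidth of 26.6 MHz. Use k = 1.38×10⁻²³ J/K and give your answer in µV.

5.18 µV

T = 92 °C + 273.15 = 365.15 K
V_n = √(4kTRB)
4kTRB = 4 × 1.38×10⁻²³ × 365.15 × 5.00×10¹ × 2.66×10⁷ = 2.68×10⁻¹¹ V²
V_n = √(2.68×10⁻¹¹) = 5.18×10⁻⁶ V = 5.18 µV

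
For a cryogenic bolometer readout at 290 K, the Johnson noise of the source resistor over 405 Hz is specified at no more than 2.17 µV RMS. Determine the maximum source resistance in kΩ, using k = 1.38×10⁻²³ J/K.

Johnson–Nyquist: V_n = √(4kTRB) ⇒ R = V_n² / (4kTB)
4kTB = 4 × 1.38×10⁻²³ × 290 × 4.05×10² = 6.48×10⁻¹⁸
R = (2.17×10⁻⁶)² / 6.48×10⁻¹⁸ = 7.26×10⁵ Ω = 726 kΩ

726 kΩ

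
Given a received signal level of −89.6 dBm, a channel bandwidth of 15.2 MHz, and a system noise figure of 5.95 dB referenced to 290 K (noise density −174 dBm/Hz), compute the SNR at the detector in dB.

Noise floor: N = −174 + 10 log₁₀(B) + NF
10 log₁₀(1.52×10⁷) = 71.82 dB
N = −174 + 71.82 + 5.95 = −96.23 dBm
SNR = P_sig − N = −89.6 − (−96.23) = 6.63 dB → 6.6 dB

6.6 dB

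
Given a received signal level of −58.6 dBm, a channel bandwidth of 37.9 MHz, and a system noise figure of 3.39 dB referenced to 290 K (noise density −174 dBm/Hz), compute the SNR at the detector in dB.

36.2 dB

Noise floor: N = −174 + 10 log₁₀(B) + NF
10 log₁₀(3.79×10⁷) = 75.79 dB
N = −174 + 75.79 + 3.39 = −94.82 dBm
SNR = P_sig − N = −58.6 − (−94.82) = 36.22 dB → 36.2 dB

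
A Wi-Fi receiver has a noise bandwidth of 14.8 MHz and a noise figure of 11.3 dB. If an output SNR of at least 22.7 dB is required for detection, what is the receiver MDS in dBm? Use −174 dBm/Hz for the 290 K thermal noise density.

Sensitivity = −174 + 10 log₁₀(B) + NF + SNR_min
= −174 + 71.7 + 11.3 + 22.7
= −68.3 dBm → −68.3 dBm

−68.3 dBm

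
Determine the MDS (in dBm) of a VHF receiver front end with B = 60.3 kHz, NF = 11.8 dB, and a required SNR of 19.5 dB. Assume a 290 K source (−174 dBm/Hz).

−94.9 dBm

Sensitivity = −174 + 10 log₁₀(B) + NF + SNR_min
= −174 + 47.8 + 11.8 + 19.5
= −94.9 dBm → −94.9 dBm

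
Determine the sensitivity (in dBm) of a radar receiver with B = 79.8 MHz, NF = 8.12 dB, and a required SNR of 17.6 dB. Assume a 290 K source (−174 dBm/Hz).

Sensitivity = −174 + 10 log₁₀(B) + NF + SNR_min
= −174 + 79.02 + 8.12 + 17.6
= −69.26 dBm → −69.3 dBm

−69.3 dBm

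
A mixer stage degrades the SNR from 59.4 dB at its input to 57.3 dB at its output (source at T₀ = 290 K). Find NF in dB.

2.1 dB

NF (dB) = SNR_in(dB) − SNR_out(dB) when the source is at T₀
NF = 59.4 − 57.3 = 2.1 dB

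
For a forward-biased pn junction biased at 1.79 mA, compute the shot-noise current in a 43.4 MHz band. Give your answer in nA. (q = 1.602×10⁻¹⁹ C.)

158 nA

I_n = √(2qI·B)
2qI·B = 2 × 1.602×10⁻¹⁹ × 1.79×10⁻³ × 4.34×10⁷ = 2.49×10⁻¹⁴ A²
I_n = √(2.49×10⁻¹⁴) = 1.58×10⁻⁷ A = 158 nA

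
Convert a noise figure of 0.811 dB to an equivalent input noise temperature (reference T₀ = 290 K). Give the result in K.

59.5 K

F = 10^(0.811/10) = 1.20531
T_e = (F − 1)·T₀ = (1.20531 − 1) × 290 = 59.5 K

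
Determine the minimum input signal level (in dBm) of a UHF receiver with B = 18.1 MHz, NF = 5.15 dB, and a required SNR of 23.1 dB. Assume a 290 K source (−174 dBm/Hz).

Sensitivity = −174 + 10 log₁₀(B) + NF + SNR_min
= −174 + 72.58 + 5.15 + 23.1
= −73.17 dBm → −73.2 dBm

−73.2 dBm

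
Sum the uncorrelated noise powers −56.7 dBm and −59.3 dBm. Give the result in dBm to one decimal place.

−54.8 dBm

Convert to linear, add, convert back:
P₁ = 2.14×10⁻⁹ W, P₂ = 1.17×10⁻⁹ W
P_tot = 3.31×10⁻⁹ W → 10 log₁₀(P_tot / 10⁻³) = −54.8 dBm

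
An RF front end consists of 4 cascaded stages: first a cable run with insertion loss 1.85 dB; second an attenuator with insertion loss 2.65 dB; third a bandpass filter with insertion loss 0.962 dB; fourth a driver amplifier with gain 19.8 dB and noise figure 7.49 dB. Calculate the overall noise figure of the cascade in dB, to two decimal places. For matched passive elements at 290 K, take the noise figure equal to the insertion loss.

12.95 dB

Convert to linear (a loss of L dB is a gain of −L dB): F_i = 10^(NF_i/10), G_i = 10^(G_i,dB/10)
  Stage 1: F_1 = 10^(1.85/10) = 1.531, G_1 = 10^(−1.85/10) = 0.6531
  Stage 2: F_2 = 10^(2.65/10) = 1.841, G_2 = 10^(−2.65/10) = 0.5433
  Stage 3: F_3 = 10^(0.962/10) = 1.248, G_3 = 10^(−0.962/10) = 0.8013
  Stage 4: F_4 = 10^(7.49/10) = 5.610, G_4 = 10^(19.8/10) = 95.50
Friis cascade:
  F = 1.531 + (1.841 − 1)/0.6531 + (1.248 − 1)/0.3548 + (5.610 − 1)/0.2843 = 19.73
NF = 10 log₁₀(19.73) = 12.95 dB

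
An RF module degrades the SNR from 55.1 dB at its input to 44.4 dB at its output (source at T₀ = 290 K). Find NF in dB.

NF (dB) = SNR_in(dB) − SNR_out(dB) when the source is at T₀
NF = 55.1 − 44.4 = 10.7 dB

10.7 dB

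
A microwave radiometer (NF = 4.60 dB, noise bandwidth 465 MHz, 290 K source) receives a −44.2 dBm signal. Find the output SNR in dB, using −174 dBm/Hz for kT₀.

Noise floor: N = −174 + 10 log₁₀(B) + NF
10 log₁₀(4.65×10⁸) = 86.67 dB
N = −174 + 86.67 + 4.60 = −82.73 dBm
SNR = P_sig − N = −44.2 − (−82.73) = 38.53 dB → 38.5 dB

38.5 dB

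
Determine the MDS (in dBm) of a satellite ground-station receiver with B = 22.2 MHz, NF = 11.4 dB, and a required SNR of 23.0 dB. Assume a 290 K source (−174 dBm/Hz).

Sensitivity = −174 + 10 log₁₀(B) + NF + SNR_min
= −174 + 73.46 + 11.4 + 23.0
= −66.14 dBm → −66.1 dBm

−66.1 dBm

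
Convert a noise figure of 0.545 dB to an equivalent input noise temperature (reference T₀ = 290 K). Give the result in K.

F = 10^(0.545/10) = 1.1337
T_e = (F − 1)·T₀ = (1.1337 − 1) × 290 = 38.8 K

38.8 K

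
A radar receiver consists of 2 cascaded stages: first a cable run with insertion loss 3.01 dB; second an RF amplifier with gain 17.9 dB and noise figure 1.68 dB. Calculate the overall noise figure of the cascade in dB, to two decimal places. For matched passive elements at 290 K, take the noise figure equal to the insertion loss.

4.69 dB

Convert to linear (a loss of L dB is a gain of −L dB): F_i = 10^(NF_i/10), G_i = 10^(G_i,dB/10)
  Stage 1: F_1 = 10^(3.01/10) = 2.000, G_1 = 10^(−3.01/10) = 0.5000
  Stage 2: F_2 = 10^(1.68/10) = 1.472, G_2 = 10^(17.9/10) = 61.66
Friis cascade:
  F = 2.000 + (1.472 − 1)/0.5000 = 2.944
NF = 10 log₁₀(2.944) = 4.69 dB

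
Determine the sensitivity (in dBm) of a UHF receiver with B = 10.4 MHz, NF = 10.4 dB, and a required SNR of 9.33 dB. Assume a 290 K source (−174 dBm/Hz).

−84.1 dBm

Sensitivity = −174 + 10 log₁₀(B) + NF + SNR_min
= −174 + 70.17 + 10.4 + 9.33
= −84.10 dBm → −84.1 dBm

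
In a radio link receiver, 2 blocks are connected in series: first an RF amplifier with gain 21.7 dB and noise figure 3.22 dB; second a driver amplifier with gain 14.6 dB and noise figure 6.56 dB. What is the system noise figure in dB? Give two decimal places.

3.27 dB

Convert to linear (a loss of L dB is a gain of −L dB): F_i = 10^(NF_i/10), G_i = 10^(G_i,dB/10)
  Stage 1: F_1 = 10^(3.22/10) = 2.099, G_1 = 10^(21.7/10) = 147.9
  Stage 2: F_2 = 10^(6.56/10) = 4.529, G_2 = 10^(14.6/10) = 28.84
Friis cascade:
  F = 2.099 + (4.529 − 1)/147.9 = 2.123
NF = 10 log₁₀(2.123) = 3.27 dB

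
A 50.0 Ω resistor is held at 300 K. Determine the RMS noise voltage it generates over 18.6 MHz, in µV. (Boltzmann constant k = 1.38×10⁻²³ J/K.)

V_n = √(4kTRB)
4kTRB = 4 × 1.38×10⁻²³ × 300 × 5.00×10¹ × 1.86×10⁷ = 1.54×10⁻¹¹ V²
V_n = √(1.54×10⁻¹¹) = 3.92×10⁻⁶ V = 3.92 µV

3.92 µV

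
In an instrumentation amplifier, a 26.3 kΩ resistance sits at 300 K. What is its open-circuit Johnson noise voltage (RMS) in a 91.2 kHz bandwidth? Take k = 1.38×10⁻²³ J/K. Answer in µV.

6.30 µV

V_n = √(4kTRB)
4kTRB = 4 × 1.38×10⁻²³ × 300 × 2.63×10⁴ × 9.12×10⁴ = 3.97×10⁻¹¹ V²
V_n = √(3.97×10⁻¹¹) = 6.30×10⁻⁶ V = 6.30 µV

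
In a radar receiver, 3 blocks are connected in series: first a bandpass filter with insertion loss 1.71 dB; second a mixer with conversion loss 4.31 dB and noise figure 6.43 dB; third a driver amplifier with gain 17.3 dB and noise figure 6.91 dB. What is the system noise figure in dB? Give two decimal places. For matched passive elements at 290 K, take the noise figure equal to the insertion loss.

Convert to linear (a loss of L dB is a gain of −L dB): F_i = 10^(NF_i/10), G_i = 10^(G_i,dB/10)
  Stage 1: F_1 = 10^(1.71/10) = 1.483, G_1 = 10^(−1.71/10) = 0.6745
  Stage 2: F_2 = 10^(6.43/10) = 4.395, G_2 = 10^(−4.31/10) = 0.3707
  Stage 3: F_3 = 10^(6.91/10) = 4.909, G_3 = 10^(17.3/10) = 53.70
Friis cascade:
  F = 1.483 + (4.395 − 1)/0.6745 + (4.909 − 1)/0.2500 = 22.15
NF = 10 log₁₀(22.15) = 13.45 dB

13.45 dB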